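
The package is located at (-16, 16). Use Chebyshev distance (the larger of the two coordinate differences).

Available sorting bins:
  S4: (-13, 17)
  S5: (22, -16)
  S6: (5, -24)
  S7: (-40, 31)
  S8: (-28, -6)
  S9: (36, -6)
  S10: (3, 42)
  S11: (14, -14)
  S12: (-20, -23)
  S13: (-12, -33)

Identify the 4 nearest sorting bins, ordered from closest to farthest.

S4, S8, S7, S10

Distances from (-16, 16):
S4: 3
S5: 38
S6: 40
S7: 24
S8: 22
S9: 52
S10: 26
S11: 30
S12: 39
S13: 49
Sorted: S4 (3) < S8 (22) < S7 (24) < S10 (26) < S11 (30) < S5 (38) < …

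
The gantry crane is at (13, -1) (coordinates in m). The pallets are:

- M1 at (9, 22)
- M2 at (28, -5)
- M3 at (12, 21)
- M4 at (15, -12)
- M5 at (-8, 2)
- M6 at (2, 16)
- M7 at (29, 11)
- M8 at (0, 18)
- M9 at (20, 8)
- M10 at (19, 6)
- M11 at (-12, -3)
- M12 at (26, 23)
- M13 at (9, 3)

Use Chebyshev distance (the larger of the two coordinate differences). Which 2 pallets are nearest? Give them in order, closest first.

Distances from (13, -1):
M1: max(|-4|, |23|) = 23 m
M2: max(|15|, |-4|) = 15 m
M3: max(|-1|, |22|) = 22 m
M4: max(|2|, |-11|) = 11 m
M5: max(|-21|, |3|) = 21 m
M6: max(|-11|, |17|) = 17 m
M7: max(|16|, |12|) = 16 m
M8: max(|-13|, |19|) = 19 m
M9: max(|7|, |9|) = 9 m
M10: max(|6|, |7|) = 7 m
M11: max(|-25|, |-2|) = 25 m
M12: max(|13|, |24|) = 24 m
M13: max(|-4|, |4|) = 4 m
Sorted: M13 (4 m) < M10 (7 m) < M9 (9 m) < M4 (11 m) < …

M13, M10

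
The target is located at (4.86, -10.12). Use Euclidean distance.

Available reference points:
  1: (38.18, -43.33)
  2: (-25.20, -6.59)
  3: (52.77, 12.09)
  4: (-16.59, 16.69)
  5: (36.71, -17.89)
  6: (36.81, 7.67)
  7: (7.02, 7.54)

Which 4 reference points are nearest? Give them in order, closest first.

Distances from (4.86, -10.12):
1: 47.04
2: 30.27
3: 52.81
4: 34.33
5: 32.78
6: 36.57
7: 17.79
Sorted: 7 (17.79) < 2 (30.27) < 5 (32.78) < 4 (34.33) < 6 (36.57) < 1 (47.04) < …

7, 2, 5, 4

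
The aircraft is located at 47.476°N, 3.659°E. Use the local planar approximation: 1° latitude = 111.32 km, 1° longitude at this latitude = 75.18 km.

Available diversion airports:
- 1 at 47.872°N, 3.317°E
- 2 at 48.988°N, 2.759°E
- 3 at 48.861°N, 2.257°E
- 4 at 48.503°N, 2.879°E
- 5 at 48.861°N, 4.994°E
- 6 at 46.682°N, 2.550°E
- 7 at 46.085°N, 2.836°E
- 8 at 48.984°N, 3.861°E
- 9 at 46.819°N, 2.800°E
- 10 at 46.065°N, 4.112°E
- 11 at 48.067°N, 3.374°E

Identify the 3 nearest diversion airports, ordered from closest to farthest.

1, 11, 9

Distances from 47.476°N, 3.659°E:
1: 51.033 km
2: 181.407 km
3: 186.763 km
4: 128.488 km
5: 183.968 km
6: 121.506 km
7: 166.750 km
8: 168.556 km
9: 97.568 km
10: 160.722 km
11: 69.191 km
Sorted: 1 (51.033 km) < 11 (69.191 km) < 9 (97.568 km) < 6 (121.506 km) < 4 (128.488 km) < …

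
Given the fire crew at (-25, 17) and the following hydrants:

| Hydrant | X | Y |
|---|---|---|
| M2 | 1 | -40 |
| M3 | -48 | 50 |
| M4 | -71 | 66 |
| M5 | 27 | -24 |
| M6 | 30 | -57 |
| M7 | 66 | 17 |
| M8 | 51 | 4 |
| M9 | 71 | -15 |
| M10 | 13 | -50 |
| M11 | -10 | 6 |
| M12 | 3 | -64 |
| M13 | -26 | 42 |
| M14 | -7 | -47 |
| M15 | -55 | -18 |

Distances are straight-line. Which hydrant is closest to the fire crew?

M11

Distances from (-25, 17):
M2: 62.6
M3: 40.2
M4: 67.2
M5: 66.2
M6: 92.2
M7: 91.0
M8: 77.1
M9: 101.2
M10: 77.0
M11: 18.6
M12: 85.7
M13: 25.0
M14: 66.5
M15: 46.1
Minimum: M11 at 18.6.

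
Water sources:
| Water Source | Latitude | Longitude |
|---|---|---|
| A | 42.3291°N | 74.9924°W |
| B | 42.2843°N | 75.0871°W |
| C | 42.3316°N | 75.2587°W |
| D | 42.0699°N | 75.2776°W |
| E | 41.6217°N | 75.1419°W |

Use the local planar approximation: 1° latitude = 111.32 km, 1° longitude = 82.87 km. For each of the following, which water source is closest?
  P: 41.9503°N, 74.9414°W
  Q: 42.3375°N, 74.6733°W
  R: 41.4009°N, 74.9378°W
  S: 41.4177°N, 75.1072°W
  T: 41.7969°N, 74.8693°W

P at 41.9503°N, 74.9414°W:
  A: √((0.3788·111.32)² + (-0.0510·82.87)²) = √(1778.141573 + 17.862203) = 42.3793 km
  B: √((0.3340·111.32)² + (-0.1457·82.87)²) = √(1382.417838 + 145.785316) = 39.0922 km
  C: √((0.3813·111.32)² + (-0.3173·82.87)²) = √(1801.689742 + 691.408671) = 49.9309 km
  D: √((0.1196·111.32)² + (-0.3362·82.87)²) = √(177.259188 + 776.229414) = 30.8786 km
  E: √((-0.3286·111.32)² + (-0.2005·82.87)²) = √(1338.078256 + 276.072680) = 40.1765 km
  → nearest: D (30.8786 km)
Q at 42.3375°N, 74.6733°W:
  A: √((-0.0084·111.32)² + (-0.3191·82.87)²) = √(0.874390 + 699.275458) = 26.4603 km
  B: √((-0.0532·111.32)² + (-0.4138·82.87)²) = √(35.072737 + 1175.914242) = 34.7992 km
  C: √((-0.0059·111.32)² + (-0.5854·82.87)²) = √(0.431370 + 2353.423652) = 48.5165 km
  D: √((-0.2676·111.32)² + (-0.6043·82.87)²) = √(887.398343 + 2507.840237) = 58.2687 km
  E: √((-0.7158·111.32)² + (-0.4686·82.87)²) = √(6349.357540 + 1507.992724) = 88.6417 km
  → nearest: A (26.4603 km)
R at 41.4009°N, 74.9378°W:
  A: √((0.9282·111.32)² + (-0.0546·82.87)²) = √(10676.515220 + 20.472928) = 103.4262 km
  B: √((0.8834·111.32)² + (-0.1493·82.87)²) = √(9670.772908 + 153.078534) = 99.1153 km
  C: √((0.9307·111.32)² + (-0.3209·82.87)²) = √(10734.104603 + 707.186745) = 106.9640 km
  D: √((0.6690·111.32)² + (-0.3398·82.87)²) = √(5546.239645 + 792.942009) = 79.6190 km
  E: √((0.2208·111.32)² + (-0.2041·82.87)²) = √(604.149657 + 286.075514) = 29.8366 km
  → nearest: E (29.8366 km)
S at 41.4177°N, 75.1072°W:
  A: √((0.9114·111.32)² + (0.1148·82.87)²) = √(10293.532589 + 90.506226) = 101.9021 km
  B: √((0.8666·111.32)² + (0.0201·82.87)²) = √(9306.443921 + 2.774513) = 96.4843 km
  C: √((0.9139·111.32)² + (-0.1515·82.87)²) = √(10350.081033 + 157.623129) = 102.5071 km
  D: √((0.6522·111.32)² + (-0.1704·82.87)²) = √(5271.181669 + 199.403997) = 73.9634 km
  E: √((0.2040·111.32)² + (-0.0347·82.87)²) = √(515.711398 + 8.269012) = 22.8906 km
  → nearest: E (22.8906 km)
T at 41.7969°N, 74.8693°W:
  A: √((0.5322·111.32)² + (-0.1231·82.87)²) = √(3509.911254 + 104.066460) = 60.1164 km
  B: √((0.4874·111.32)² + (-0.2178·82.87)²) = √(2943.861982 + 325.769505) = 57.1807 km
  C: √((0.5347·111.32)² + (-0.3894·82.87)²) = √(3542.964196 + 1041.325664) = 67.7074 km
  D: √((0.2730·111.32)² + (-0.4083·82.87)²) = √(923.573981 + 1144.862783) = 45.4801 km
  E: √((-0.1752·111.32)² + (-0.2726·82.87)²) = √(380.377307 + 510.324455) = 29.8446 km
  → nearest: E (29.8446 km)

P→D; Q→A; R→E; S→E; T→E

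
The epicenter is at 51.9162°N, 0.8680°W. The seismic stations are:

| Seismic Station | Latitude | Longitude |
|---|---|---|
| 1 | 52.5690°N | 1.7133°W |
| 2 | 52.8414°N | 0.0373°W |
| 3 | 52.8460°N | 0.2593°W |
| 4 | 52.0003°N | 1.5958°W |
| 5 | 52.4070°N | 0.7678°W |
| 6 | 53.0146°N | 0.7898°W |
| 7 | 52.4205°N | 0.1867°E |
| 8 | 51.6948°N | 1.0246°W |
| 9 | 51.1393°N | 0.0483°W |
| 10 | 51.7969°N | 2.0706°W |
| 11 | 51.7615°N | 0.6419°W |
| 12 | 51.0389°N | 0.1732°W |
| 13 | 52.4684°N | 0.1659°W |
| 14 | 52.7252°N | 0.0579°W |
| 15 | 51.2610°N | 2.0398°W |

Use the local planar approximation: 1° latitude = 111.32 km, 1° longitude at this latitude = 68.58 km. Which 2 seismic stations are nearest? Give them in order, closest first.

Distances from 51.9162°N, 0.8680°W:
1: √((0.6528·111.32)² + (-0.8453·68.58)²) = √(5280.884717 + 3360.599044) = 92.9596 km
2: √((0.9252·111.32)² + (0.8307·68.58)²) = √(10607.612429 + 3245.513220) = 117.6993 km
3: √((0.9298·111.32)² + (0.6087·68.58)²) = √(10713.354580 + 1742.615470) = 111.6063 km
4: √((0.0841·111.32)² + (-0.7278·68.58)²) = √(87.647269 + 2491.260052) = 50.7829 km
5: √((0.4908·111.32)² + (0.1002·68.58)²) = √(2985.076761 + 47.220481) = 55.0663 km
6: √((1.0984·111.32)² + (0.0782·68.58)²) = √(14950.903687 + 28.761297) = 122.3914 km
7: √((0.5043·111.32)² + (1.0547·68.58)²) = √(3151.550943 + 5231.820721) = 91.5608 km
8: √((-0.2214·111.32)² + (-0.1566·68.58)²) = √(607.437540 + 115.339610) = 26.8845 km
9: √((-0.7769·111.32)² + (0.8197·68.58)²) = √(7479.570124 + 3160.129148) = 103.1489 km
10: √((-0.1193·111.32)² + (-1.2026·68.58)²) = √(176.371043 + 6802.011480) = 83.5367 km
11: √((-0.1547·111.32)² + (0.2261·68.58)²) = √(296.569867 + 240.434113) = 23.1733 km
12: √((-0.8773·111.32)² + (0.6948·68.58)²) = √(9537.677953 + 2270.463796) = 108.6653 km
13: √((0.5522·111.32)² + (0.7021·68.58)²) = √(3778.672039 + 2318.424233) = 78.0839 km
14: √((0.8090·111.32)² + (0.8101·68.58)²) = √(8110.421750 + 3086.542248) = 105.8157 km
15: √((-0.6552·111.32)² + (-1.1718·68.58)²) = √(5319.786130 + 6458.058116) = 108.5258 km
Sorted: 11 (23.1733 km) < 8 (26.8845 km) < 4 (50.7829 km) < 5 (55.0663 km) < …

11, 8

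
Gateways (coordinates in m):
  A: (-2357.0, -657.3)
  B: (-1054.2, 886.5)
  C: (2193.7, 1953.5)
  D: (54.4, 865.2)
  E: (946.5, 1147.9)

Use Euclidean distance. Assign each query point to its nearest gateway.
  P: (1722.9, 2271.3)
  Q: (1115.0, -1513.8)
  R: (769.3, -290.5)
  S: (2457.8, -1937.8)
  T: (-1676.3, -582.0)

P at (1722.9, 2271.3):
  A: √((-4079.9)² + (-2928.6)²) = √(16645584.010 + 8576697.960) = 5022.2 m
  B: √((-2777.1)² + (-1384.8)²) = √(7712284.410 + 1917671.040) = 3103.2 m
  C: √((470.8)² + (-317.8)²) = √(221652.640 + 100996.840) = 568.0 m
  D: √((-1668.5)² + (-1406.1)²) = √(2783892.250 + 1977117.210) = 2182.0 m
  E: √((-776.4)² + (-1123.4)²) = √(602796.960 + 1262027.560) = 1365.6 m
  → nearest: C (568.0 m)
Q at (1115.0, -1513.8):
  A: √((-3472.0)² + (856.5)²) = √(12054784.000 + 733592.250) = 3576.1 m
  B: √((-2169.2)² + (2400.3)²) = √(4705428.640 + 5761440.090) = 3235.3 m
  C: √((1078.7)² + (3467.3)²) = √(1163593.690 + 12022169.290) = 3631.2 m
  D: √((-1060.6)² + (2379.0)²) = √(1124872.360 + 5659641.000) = 2604.7 m
  E: √((-168.5)² + (2661.7)²) = √(28392.250 + 7084646.890) = 2667.0 m
  → nearest: D (2604.7 m)
R at (769.3, -290.5):
  A: √((-3126.3)² + (-366.8)²) = √(9773751.690 + 134542.240) = 3147.7 m
  B: √((-1823.5)² + (1177.0)²) = √(3325152.250 + 1385329.000) = 2170.4 m
  C: √((1424.4)² + (2244.0)²) = √(2028915.360 + 5035536.000) = 2657.9 m
  D: √((-714.9)² + (1155.7)²) = √(511082.010 + 1335642.490) = 1358.9 m
  E: √((177.2)² + (1438.4)²) = √(31399.840 + 2068994.560) = 1449.3 m
  → nearest: D (1358.9 m)
S at (2457.8, -1937.8):
  A: √((-4814.8)² + (1280.5)²) = √(23182299.040 + 1639680.250) = 4982.2 m
  B: √((-3512.0)² + (2824.3)²) = √(12334144.000 + 7976670.490) = 4506.8 m
  C: √((-264.1)² + (3891.3)²) = √(69748.810 + 15142215.690) = 3900.3 m
  D: √((-2403.4)² + (2803.0)²) = √(5776331.560 + 7856809.000) = 3692.3 m
  E: √((-1511.3)² + (3085.7)²) = √(2284027.690 + 9521544.490) = 3435.9 m
  → nearest: E (3435.9 m)
T at (-1676.3, -582.0):
  A: √((-680.7)² + (-75.3)²) = √(463352.490 + 5670.090) = 684.9 m
  B: √((622.1)² + (1468.5)²) = √(387008.410 + 2156492.250) = 1594.8 m
  C: √((3870.0)² + (2535.5)²) = √(14976900.000 + 6428760.250) = 4626.6 m
  D: √((1730.7)² + (1447.2)²) = √(2995322.490 + 2094387.840) = 2256.0 m
  E: √((2622.8)² + (1729.9)²) = √(6879079.840 + 2992554.010) = 3141.9 m
  → nearest: A (684.9 m)

P→C; Q→D; R→D; S→E; T→A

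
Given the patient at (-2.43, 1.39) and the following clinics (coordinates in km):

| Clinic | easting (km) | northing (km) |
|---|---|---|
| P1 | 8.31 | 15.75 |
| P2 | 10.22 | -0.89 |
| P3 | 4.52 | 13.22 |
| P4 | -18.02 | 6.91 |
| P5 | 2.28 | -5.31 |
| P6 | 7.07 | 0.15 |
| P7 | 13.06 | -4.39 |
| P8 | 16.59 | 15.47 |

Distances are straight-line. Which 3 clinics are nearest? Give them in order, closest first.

Distances from (-2.43, 1.39):
P1: √((10.74)² + (14.36)²) = √(115.3476 + 206.2096) = 17.93 km
P2: √((12.65)² + (-2.28)²) = √(160.0225 + 5.1984) = 12.85 km
P3: √((6.95)² + (11.83)²) = √(48.3025 + 139.9489) = 13.72 km
P4: √((-15.59)² + (5.52)²) = √(243.0481 + 30.4704) = 16.54 km
P5: √((4.71)² + (-6.70)²) = √(22.1841 + 44.8900) = 8.19 km
P6: √((9.50)² + (-1.24)²) = √(90.2500 + 1.5376) = 9.58 km
P7: √((15.49)² + (-5.78)²) = √(239.9401 + 33.4084) = 16.53 km
P8: √((19.02)² + (14.08)²) = √(361.7604 + 198.2464) = 23.66 km
Sorted: P5 (8.19 km) < P6 (9.58 km) < P2 (12.85 km) < P3 (13.72 km) < P7 (16.53 km) < …

P5, P6, P2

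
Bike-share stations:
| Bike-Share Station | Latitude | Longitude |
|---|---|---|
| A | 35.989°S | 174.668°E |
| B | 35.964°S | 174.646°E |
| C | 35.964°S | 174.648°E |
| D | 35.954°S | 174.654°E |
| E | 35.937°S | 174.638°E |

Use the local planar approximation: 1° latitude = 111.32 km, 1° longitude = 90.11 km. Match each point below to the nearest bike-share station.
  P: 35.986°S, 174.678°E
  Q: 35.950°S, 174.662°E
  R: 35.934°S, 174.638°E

P at 35.986°S, 174.678°E:
  A: √((-0.003·111.32)² + (-0.010·90.11)²) = √(0.11153 + 0.81198) = 0.961 km
  B: √((0.022·111.32)² + (-0.032·90.11)²) = √(5.99780 + 8.31469) = 3.783 km
  C: √((0.022·111.32)² + (-0.030·90.11)²) = √(5.99780 + 7.30783) = 3.648 km
  D: √((0.032·111.32)² + (-0.024·90.11)²) = √(12.68955 + 4.67701) = 4.167 km
  E: √((0.049·111.32)² + (-0.040·90.11)²) = √(29.75353 + 12.99170) = 6.538 km
  → nearest: A (0.961 km)
Q at 35.950°S, 174.662°E:
  A: √((-0.039·111.32)² + (0.006·90.11)²) = √(18.84845 + 0.29231) = 4.375 km
  B: √((-0.014·111.32)² + (-0.016·90.11)²) = √(2.42886 + 2.07867) = 2.123 km
  C: √((-0.014·111.32)² + (-0.014·90.11)²) = √(2.42886 + 1.59148) = 2.005 km
  D: √((-0.004·111.32)² + (-0.008·90.11)²) = √(0.19827 + 0.51967) = 0.847 km
  E: √((0.013·111.32)² + (-0.024·90.11)²) = √(2.09427 + 4.67701) = 2.602 km
  → nearest: D (0.847 km)
R at 35.934°S, 174.638°E:
  A: √((-0.055·111.32)² + (0.030·90.11)²) = √(37.48623 + 7.30783) = 6.693 km
  B: √((-0.030·111.32)² + (0.008·90.11)²) = √(11.15293 + 0.51967) = 3.417 km
  C: √((-0.030·111.32)² + (0.010·90.11)²) = √(11.15293 + 0.81198) = 3.459 km
  D: √((-0.020·111.32)² + (0.016·90.11)²) = √(4.95686 + 2.07867) = 2.652 km
  E: √((-0.003·111.32)² + (0.000·90.11)²) = √(0.11153 + 0.00000) = 0.334 km
  → nearest: E (0.334 km)

P→A; Q→D; R→E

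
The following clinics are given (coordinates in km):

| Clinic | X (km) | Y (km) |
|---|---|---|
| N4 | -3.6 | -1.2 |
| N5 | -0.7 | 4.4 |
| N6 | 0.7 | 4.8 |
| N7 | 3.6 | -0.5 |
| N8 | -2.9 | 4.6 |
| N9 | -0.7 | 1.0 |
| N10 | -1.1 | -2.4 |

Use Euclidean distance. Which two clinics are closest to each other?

N5 and N6

Pairwise distances:
N5–N6: 1.456 km
N5–N8: 2.209 km
N4–N10: 2.773 km
N5–N9: 3.400 km
N9–N10: 3.423 km
N6–N8: 3.606 km
N4–N9: 3.640 km
N6–N9: 4.050 km
N8–N9: 4.219 km
N7–N9: 4.554 km
N7–N10: 5.070 km
N4–N8: 5.842 km
N6–N7: 6.042 km
N4–N5: 6.306 km
N5–N7: 6.519 km
N5–N10: 6.812 km
N8–N10: 7.228 km
N4–N7: 7.234 km
N4–N6: 7.382 km
N6–N10: 7.422 km
N7–N8: 8.262 km
Closest pair: N5–N6 at 1.456 km.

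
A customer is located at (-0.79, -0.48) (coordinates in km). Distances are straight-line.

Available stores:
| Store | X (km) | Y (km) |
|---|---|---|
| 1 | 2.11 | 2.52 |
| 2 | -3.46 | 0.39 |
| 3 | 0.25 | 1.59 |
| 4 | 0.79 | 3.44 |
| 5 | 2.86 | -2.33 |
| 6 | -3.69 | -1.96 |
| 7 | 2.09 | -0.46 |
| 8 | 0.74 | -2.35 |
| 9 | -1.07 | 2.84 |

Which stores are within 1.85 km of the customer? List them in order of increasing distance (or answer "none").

none

Distances from (-0.79, -0.48):
1: √((2.90)² + (3.00)²) = √(8.4100 + 9.0000) = 4.17 km
2: √((-2.67)² + (0.87)²) = √(7.1289 + 0.7569) = 2.81 km
3: √((1.04)² + (2.07)²) = √(1.0816 + 4.2849) = 2.32 km
4: √((1.58)² + (3.92)²) = √(2.4964 + 15.3664) = 4.23 km
5: √((3.65)² + (-1.85)²) = √(13.3225 + 3.4225) = 4.09 km
6: √((-2.90)² + (-1.48)²) = √(8.4100 + 2.1904) = 3.26 km
7: √((2.88)² + (0.02)²) = √(8.2944 + 0.0004) = 2.88 km
8: √((1.53)² + (-1.87)²) = √(2.3409 + 3.4969) = 2.42 km
9: √((-0.28)² + (3.32)²) = √(0.0784 + 11.0224) = 3.33 km
Threshold 1.85 km: none within range.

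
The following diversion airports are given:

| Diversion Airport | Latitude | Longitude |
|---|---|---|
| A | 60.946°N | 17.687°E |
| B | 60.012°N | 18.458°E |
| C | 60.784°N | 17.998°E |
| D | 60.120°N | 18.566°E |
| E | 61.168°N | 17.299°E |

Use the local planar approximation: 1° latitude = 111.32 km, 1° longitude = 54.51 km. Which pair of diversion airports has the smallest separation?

B and D

Pairwise distances:
A–B: √((-0.934·111.32)² + (0.771·54.51)²) = √(10810.35978 + 1766.28638) = 112.146 km
A–C: √((-0.162·111.32)² + (0.311·54.51)²) = √(325.21939 + 287.39099) = 24.751 km
A–D: √((-0.826·111.32)² + (0.879·54.51)²) = √(8454.86135 + 2295.77919) = 103.685 km
A–E: √((0.222·111.32)² + (-0.388·54.51)²) = √(610.73435 + 447.31742) = 32.528 km
B–C: √((0.772·111.32)² + (-0.460·54.51)²) = √(7385.51860 + 628.73557) = 89.522 km
B–D: √((0.108·111.32)² + (0.108·54.51)²) = √(144.54195 + 34.65771) = 13.387 km
B–E: √((1.156·111.32)² + (-1.159·54.51)²) = √(16560.06601 + 3991.34470) = 143.358 km
C–D: √((-0.664·111.32)² + (0.568·54.51)²) = √(5463.64602 + 958.62563) = 80.139 km
C–E: √((0.384·111.32)² + (-0.699·54.51)²) = √(1827.29575 + 1451.79974) = 57.263 km
D–E: √((1.048·111.32)² + (-1.267·54.51)²) = √(13610.33957 + 4769.85958) = 135.574 km
Closest pair: B–D at 13.387 km.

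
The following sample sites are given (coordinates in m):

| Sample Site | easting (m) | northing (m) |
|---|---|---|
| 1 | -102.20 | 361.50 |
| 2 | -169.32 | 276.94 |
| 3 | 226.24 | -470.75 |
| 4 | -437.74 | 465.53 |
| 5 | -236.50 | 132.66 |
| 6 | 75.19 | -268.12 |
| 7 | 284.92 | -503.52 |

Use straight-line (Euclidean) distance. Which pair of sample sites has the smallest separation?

3 and 7

Pairwise distances:
3–7: 67.21 m
1–2: 107.96 m
2–5: 159.15 m
3–6: 252.74 m
1–5: 265.34 m
6–7: 315.28 m
2–4: 328.05 m
1–4: 351.30 m
4–5: 388.97 m
5–6: 507.72 m
2–6: 597.39 m
1–6: 654.13 m
3–5: 760.42 m
5–7: 822.56 m
2–3: 845.88 m
1–3: 894.71 m
4–6: 895.18 m
2–7: 903.02 m
1–7: 947.69 m
3–4: 1147.82 m
4–7: 1208.84 m
Closest pair: 3–7 at 67.21 m.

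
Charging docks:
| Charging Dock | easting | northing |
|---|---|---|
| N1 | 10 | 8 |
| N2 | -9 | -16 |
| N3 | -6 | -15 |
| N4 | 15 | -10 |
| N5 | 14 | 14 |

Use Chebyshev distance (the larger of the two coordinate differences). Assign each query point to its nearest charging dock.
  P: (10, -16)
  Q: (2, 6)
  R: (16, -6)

P→N4; Q→N1; R→N4

P at (10, -16):
  N1: max(|0|, |24|) = 24
  N2: max(|-19|, |0|) = 19
  N3: max(|-16|, |1|) = 16
  N4: max(|5|, |6|) = 6
  N5: max(|4|, |30|) = 30
  → nearest: N4 (6)
Q at (2, 6):
  N1: max(|8|, |2|) = 8
  N2: max(|-11|, |-22|) = 22
  N3: max(|-8|, |-21|) = 21
  N4: max(|13|, |-16|) = 16
  N5: max(|12|, |8|) = 12
  → nearest: N1 (8)
R at (16, -6):
  N1: max(|-6|, |14|) = 14
  N2: max(|-25|, |-10|) = 25
  N3: max(|-22|, |-9|) = 22
  N4: max(|-1|, |-4|) = 4
  N5: max(|-2|, |20|) = 20
  → nearest: N4 (4)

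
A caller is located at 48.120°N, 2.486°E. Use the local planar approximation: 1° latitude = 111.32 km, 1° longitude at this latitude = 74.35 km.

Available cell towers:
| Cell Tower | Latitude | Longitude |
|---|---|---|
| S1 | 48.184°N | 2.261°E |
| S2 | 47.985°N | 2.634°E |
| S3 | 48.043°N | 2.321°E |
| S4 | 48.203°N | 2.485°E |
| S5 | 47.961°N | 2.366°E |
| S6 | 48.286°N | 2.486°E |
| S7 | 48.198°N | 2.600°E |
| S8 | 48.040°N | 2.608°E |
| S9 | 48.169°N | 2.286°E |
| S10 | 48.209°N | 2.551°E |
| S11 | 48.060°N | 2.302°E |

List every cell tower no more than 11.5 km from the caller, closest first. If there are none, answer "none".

S4, S10

Distances from 48.120°N, 2.486°E:
S1: 18.183 km
S2: 18.626 km
S3: 14.966 km
S4: 9.240 km
S5: 19.821 km
S6: 18.479 km
S7: 12.134 km
S8: 12.712 km
S9: 15.839 km
S10: 11.023 km
S11: 15.224 km
Threshold 11.5 km: S4 (9.240 km), S10 (11.023 km) are within range.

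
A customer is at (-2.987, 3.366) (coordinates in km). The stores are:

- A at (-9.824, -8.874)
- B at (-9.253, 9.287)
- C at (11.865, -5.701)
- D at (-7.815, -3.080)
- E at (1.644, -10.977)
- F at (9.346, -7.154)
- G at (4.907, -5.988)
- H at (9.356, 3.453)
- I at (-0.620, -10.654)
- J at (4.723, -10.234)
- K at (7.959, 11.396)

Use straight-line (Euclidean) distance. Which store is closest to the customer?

D

Distances from (-2.987, 3.366):
A: √((-6.837)² + (-12.240)²) = √(46.74457 + 149.81760) = 14.020 km
B: √((-6.266)² + (5.921)²) = √(39.26276 + 35.05824) = 8.621 km
C: √((14.852)² + (-9.067)²) = √(220.58190 + 82.21049) = 17.401 km
D: √((-4.828)² + (-6.446)²) = √(23.30958 + 41.55092) = 8.054 km
E: √((4.631)² + (-14.343)²) = √(21.44616 + 205.72165) = 15.072 km
F: √((12.333)² + (-10.520)²) = √(152.10289 + 110.67040) = 16.210 km
G: √((7.894)² + (-9.354)²) = √(62.31524 + 87.49732) = 12.240 km
H: √((12.343)² + (0.087)²) = √(152.34965 + 0.00757) = 12.343 km
I: √((2.367)² + (-14.020)²) = √(5.60269 + 196.56040) = 14.218 km
J: √((7.710)² + (-13.600)²) = √(59.44410 + 184.96000) = 15.633 km
K: √((10.946)² + (8.030)²) = √(119.81492 + 64.48090) = 13.576 km
Minimum: D at 8.054 km.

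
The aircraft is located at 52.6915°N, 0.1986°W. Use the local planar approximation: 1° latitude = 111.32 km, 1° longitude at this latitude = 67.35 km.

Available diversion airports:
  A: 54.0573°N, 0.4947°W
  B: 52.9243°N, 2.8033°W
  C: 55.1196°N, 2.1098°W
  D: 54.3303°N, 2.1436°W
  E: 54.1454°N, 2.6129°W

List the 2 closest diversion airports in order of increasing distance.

A, B

Distances from 52.6915°N, 0.1986°W:
A: √((1.3658·111.32)² + (-0.2961·67.35)²) = √(23116.421893 + 397.696725) = 153.3431 km
B: √((0.2328·111.32)² + (-2.6047·67.35)²) = √(671.602567 + 30774.472691) = 177.3304 km
C: √((2.4281·111.32)² + (-1.9112·67.35)²) = √(73059.977350 + 16568.663341) = 299.3804 km
D: √((1.6388·111.32)² + (-1.9450·67.35)²) = √(33281.148571 + 17159.886518) = 224.5908 km
E: √((1.4539·111.32)² + (-2.4143·67.35)²) = √(26194.823011 + 26439.769756) = 229.4223 km
Sorted: A (153.3431 km) < B (177.3304 km) < D (224.5908 km) < E (229.4223 km) < …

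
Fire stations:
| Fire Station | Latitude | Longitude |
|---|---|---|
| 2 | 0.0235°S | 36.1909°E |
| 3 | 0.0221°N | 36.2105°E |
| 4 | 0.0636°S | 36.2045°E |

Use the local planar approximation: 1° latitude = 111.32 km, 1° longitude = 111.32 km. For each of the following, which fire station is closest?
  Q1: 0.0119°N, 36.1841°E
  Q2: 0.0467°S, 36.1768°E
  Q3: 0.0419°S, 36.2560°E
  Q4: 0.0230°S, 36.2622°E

Q1 at 0.0119°N, 36.1841°E:
  2: 4.0128 km
  3: 3.1506 km
  4: 8.7061 km
  → nearest: 3 (3.1506 km)
Q2 at 0.0467°S, 36.1768°E:
  2: 3.0222 km
  3: 8.5283 km
  4: 3.6122 km
  → nearest: 2 (3.0222 km)
Q3 at 0.0419°S, 36.2560°E:
  2: 7.5308 km
  3: 8.7415 km
  4: 6.2211 km
  → nearest: 4 (6.2211 km)
Q4 at 0.0230°S, 36.2622°E:
  2: 7.9373 km
  3: 7.6373 km
  4: 7.8539 km
  → nearest: 3 (7.6373 km)

Q1→3; Q2→2; Q3→4; Q4→3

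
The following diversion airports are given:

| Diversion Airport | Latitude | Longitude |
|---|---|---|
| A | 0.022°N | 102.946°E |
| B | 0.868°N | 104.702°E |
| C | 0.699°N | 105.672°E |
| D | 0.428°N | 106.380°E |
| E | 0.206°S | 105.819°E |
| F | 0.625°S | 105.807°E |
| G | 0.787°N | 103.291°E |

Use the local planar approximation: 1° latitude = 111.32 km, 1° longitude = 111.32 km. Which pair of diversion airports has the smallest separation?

E and F

Pairwise distances:
A–B: √((0.846·111.32)² + (1.756·111.32)²) = √(8869.25459 + 38211.61721) = 216.981 km
A–C: √((0.677·111.32)² + (2.726·111.32)²) = √(5679.67823 + 92086.95198) = 312.677 km
A–D: √((0.406·111.32)² + (3.434·111.32)²) = √(2042.67118 + 146132.55478) = 384.935 km
A–E: √((-0.228·111.32)² + (2.873·111.32)²) = √(644.19313 + 102286.34196) = 320.828 km
A–F: √((-0.647·111.32)² + (2.861·111.32)²) = √(5187.46234 + 101433.66342) = 326.529 km
A–G: √((0.765·111.32)² + (0.345·111.32)²) = √(7252.19154 + 1474.97475) = 93.419 km
B–C: √((-0.169·111.32)² + (0.970·111.32)²) = √(353.93198 + 11659.76678) = 109.607 km
B–D: √((-0.440·111.32)² + (1.678·111.32)²) = √(2399.11877 + 34892.35708) = 193.110 km
B–E: √((-1.074·111.32)² + (1.117·111.32)²) = √(14294.03885 + 15461.53976) = 172.498 km
B–F: √((-1.493·111.32)² + (1.105·111.32)²) = √(27622.69262 + 15131.11567) = 206.770 km
B–G: √((-0.081·111.32)² + (-1.411·111.32)²) = √(81.30485 + 24671.77654) = 157.331 km
C–D: √((-0.271·111.32)² + (0.708·111.32)²) = √(910.09133 + 6211.73487) = 84.391 km
C–E: √((-0.905·111.32)² + (0.147·111.32)²) = √(10149.47443 + 267.78181) = 102.065 km
C–F: √((-1.324·111.32)² + (0.135·111.32)²) = √(21723.12822 + 225.84680) = 148.152 km
C–G: √((0.088·111.32)² + (-2.381·111.32)²) = √(95.96475 + 70253.05040) = 265.234 km
D–E: √((-0.634·111.32)² + (-0.561·111.32)²) = √(4981.09599 + 3900.06745) = 94.240 km
D–F: √((-1.053·111.32)² + (-0.573·111.32)²) = √(13740.51902 + 4068.69972) = 133.451 km
D–G: √((0.359·111.32)² + (-3.089·111.32)²) = √(1597.11170 + 118244.84380) = 346.182 km
E–F: √((-0.419·111.32)² + (-0.012·111.32)²) = √(2175.57691 + 1.78447) = 46.662 km
E–G: √((0.993·111.32)² + (-2.528·111.32)²) = √(12219.25962 + 79195.50538) = 302.349 km
F–G: √((1.412·111.32)² + (-2.516·111.32)²) = √(24706.75956 + 78445.43378) = 321.173 km
Closest pair: E–F at 46.662 km.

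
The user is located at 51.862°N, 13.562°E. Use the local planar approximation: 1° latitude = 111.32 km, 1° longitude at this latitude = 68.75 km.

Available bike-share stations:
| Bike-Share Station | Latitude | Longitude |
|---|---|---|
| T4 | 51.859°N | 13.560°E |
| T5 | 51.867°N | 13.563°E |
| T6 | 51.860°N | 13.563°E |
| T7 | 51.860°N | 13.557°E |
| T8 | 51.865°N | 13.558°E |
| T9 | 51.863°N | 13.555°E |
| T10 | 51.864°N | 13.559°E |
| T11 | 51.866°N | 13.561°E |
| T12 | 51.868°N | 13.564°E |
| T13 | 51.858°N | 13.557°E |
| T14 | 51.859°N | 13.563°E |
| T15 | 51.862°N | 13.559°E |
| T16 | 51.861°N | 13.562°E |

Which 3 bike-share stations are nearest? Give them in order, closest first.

T16, T15, T6

Distances from 51.862°N, 13.562°E:
T4: 0.361 km
T5: 0.561 km
T6: 0.233 km
T7: 0.410 km
T8: 0.433 km
T9: 0.494 km
T10: 0.303 km
T11: 0.451 km
T12: 0.682 km
T13: 0.563 km
T14: 0.341 km
T15: 0.206 km
T16: 0.111 km
Sorted: T16 (0.111 km) < T15 (0.206 km) < T6 (0.233 km) < T10 (0.303 km) < T14 (0.341 km) < …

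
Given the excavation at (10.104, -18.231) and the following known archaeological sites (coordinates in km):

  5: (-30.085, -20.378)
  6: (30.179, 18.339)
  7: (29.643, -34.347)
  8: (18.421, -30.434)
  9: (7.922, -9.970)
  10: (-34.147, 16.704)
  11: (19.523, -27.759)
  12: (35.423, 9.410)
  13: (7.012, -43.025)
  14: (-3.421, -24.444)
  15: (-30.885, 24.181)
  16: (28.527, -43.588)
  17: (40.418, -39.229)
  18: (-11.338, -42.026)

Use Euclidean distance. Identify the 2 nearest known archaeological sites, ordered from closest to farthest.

9, 11

Distances from (10.104, -18.231):
5: √((-40.189)² + (-2.147)²) = √(1615.15572 + 4.60961) = 40.246 km
6: √((20.075)² + (36.570)²) = √(403.00562 + 1337.36490) = 41.718 km
7: √((19.539)² + (-16.116)²) = √(381.77252 + 259.72546) = 25.328 km
8: √((8.317)² + (-12.203)²) = √(69.17249 + 148.91321) = 14.768 km
9: √((-2.182)² + (8.261)²) = √(4.76112 + 68.24412) = 8.544 km
10: √((-44.251)² + (34.935)²) = √(1958.15100 + 1220.45423) = 56.379 km
11: √((9.419)² + (-9.528)²) = √(88.71756 + 90.78278) = 13.398 km
12: √((25.319)² + (27.641)²) = √(641.05176 + 764.02488) = 37.484 km
13: √((-3.092)² + (-24.794)²) = √(9.56046 + 614.74244) = 24.986 km
14: √((-13.525)² + (-6.213)²) = √(182.92562 + 38.60137) = 14.884 km
15: √((-40.989)² + (42.412)²) = √(1680.09812 + 1798.77774) = 58.982 km
16: √((18.423)² + (-25.357)²) = √(339.40693 + 642.97745) = 31.343 km
17: √((30.314)² + (-20.998)²) = √(918.93860 + 440.91600) = 36.876 km
18: √((-21.442)² + (-23.795)²) = √(459.75936 + 566.20203) = 32.031 km
Sorted: 9 (8.544 km) < 11 (13.398 km) < 8 (14.768 km) < 14 (14.884 km) < …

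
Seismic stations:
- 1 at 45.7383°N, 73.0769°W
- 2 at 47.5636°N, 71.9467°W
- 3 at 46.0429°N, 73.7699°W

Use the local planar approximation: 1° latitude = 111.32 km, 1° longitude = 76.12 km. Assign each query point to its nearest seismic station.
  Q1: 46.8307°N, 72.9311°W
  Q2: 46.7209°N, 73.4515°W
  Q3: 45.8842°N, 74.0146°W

Q1→3; Q2→3; Q3→3

Q1 at 46.8307°N, 72.9311°W:
  1: 122.1114 km
  2: 110.7756 km
  3: 108.4789 km
  → nearest: 3 (108.4789 km)
Q2 at 46.7209°N, 73.4515°W:
  1: 113.0386 km
  2: 148.0569 km
  3: 79.2709 km
  → nearest: 3 (79.2709 km)
Q3 at 45.8842°N, 74.0146°W:
  1: 73.2022 km
  2: 244.3932 km
  3: 25.6720 km
  → nearest: 3 (25.6720 km)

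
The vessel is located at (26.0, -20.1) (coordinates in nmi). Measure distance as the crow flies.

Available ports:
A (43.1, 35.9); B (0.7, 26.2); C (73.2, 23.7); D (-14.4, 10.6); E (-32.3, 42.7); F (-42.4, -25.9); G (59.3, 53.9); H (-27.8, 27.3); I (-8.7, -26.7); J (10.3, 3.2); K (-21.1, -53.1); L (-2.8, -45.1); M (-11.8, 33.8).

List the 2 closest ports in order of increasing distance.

Distances from (26.0, -20.1):
A: √((17.1)² + (56.0)²) = √(292.410 + 3136.000) = 58.6 nmi
B: √((-25.3)² + (46.3)²) = √(640.090 + 2143.690) = 52.8 nmi
C: √((47.2)² + (43.8)²) = √(2227.840 + 1918.440) = 64.4 nmi
D: √((-40.4)² + (30.7)²) = √(1632.160 + 942.490) = 50.7 nmi
E: √((-58.3)² + (62.8)²) = √(3398.890 + 3943.840) = 85.7 nmi
F: √((-68.4)² + (-5.8)²) = √(4678.560 + 33.640) = 68.6 nmi
G: √((33.3)² + (74.0)²) = √(1108.890 + 5476.000) = 81.1 nmi
H: √((-53.8)² + (47.4)²) = √(2894.440 + 2246.760) = 71.7 nmi
I: √((-34.7)² + (-6.6)²) = √(1204.090 + 43.560) = 35.3 nmi
J: √((-15.7)² + (23.3)²) = √(246.490 + 542.890) = 28.1 nmi
K: √((-47.1)² + (-33.0)²) = √(2218.410 + 1089.000) = 57.5 nmi
L: √((-28.8)² + (-25.0)²) = √(829.440 + 625.000) = 38.1 nmi
M: √((-37.8)² + (53.9)²) = √(1428.840 + 2905.210) = 65.8 nmi
Sorted: J (28.1 nmi) < I (35.3 nmi) < L (38.1 nmi) < D (50.7 nmi) < …

J, I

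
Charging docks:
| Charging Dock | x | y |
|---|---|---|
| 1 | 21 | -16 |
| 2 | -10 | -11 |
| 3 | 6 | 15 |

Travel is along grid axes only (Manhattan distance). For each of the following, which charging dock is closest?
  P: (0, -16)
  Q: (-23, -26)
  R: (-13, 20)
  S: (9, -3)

P→2; Q→2; R→3; S→3

P at (0, -16):
  1: |21| + |0| = 21 + 0 = 21
  2: |-10| + |5| = 10 + 5 = 15
  3: |6| + |31| = 6 + 31 = 37
  → nearest: 2 (15)
Q at (-23, -26):
  1: |44| + |10| = 44 + 10 = 54
  2: |13| + |15| = 13 + 15 = 28
  3: |29| + |41| = 29 + 41 = 70
  → nearest: 2 (28)
R at (-13, 20):
  1: |34| + |-36| = 34 + 36 = 70
  2: |3| + |-31| = 3 + 31 = 34
  3: |19| + |-5| = 19 + 5 = 24
  → nearest: 3 (24)
S at (9, -3):
  1: |12| + |-13| = 12 + 13 = 25
  2: |-19| + |-8| = 19 + 8 = 27
  3: |-3| + |18| = 3 + 18 = 21
  → nearest: 3 (21)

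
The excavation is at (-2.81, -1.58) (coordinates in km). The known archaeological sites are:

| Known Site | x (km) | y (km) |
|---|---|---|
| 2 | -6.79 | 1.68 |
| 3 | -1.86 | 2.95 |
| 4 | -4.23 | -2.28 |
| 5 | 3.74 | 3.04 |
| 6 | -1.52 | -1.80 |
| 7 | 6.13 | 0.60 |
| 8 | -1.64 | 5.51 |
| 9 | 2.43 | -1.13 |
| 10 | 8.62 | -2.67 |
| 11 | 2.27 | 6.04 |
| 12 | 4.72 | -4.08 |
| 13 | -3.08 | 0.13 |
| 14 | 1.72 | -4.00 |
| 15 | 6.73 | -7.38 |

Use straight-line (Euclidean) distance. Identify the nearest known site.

Distances from (-2.81, -1.58):
2: √((-3.98)² + (3.26)²) = √(15.84040 + 10.62760) = 5.145 km
3: √((0.95)² + (4.53)²) = √(0.90250 + 20.52090) = 4.629 km
4: √((-1.42)² + (-0.70)²) = √(2.01640 + 0.49000) = 1.583 km
5: √((6.55)² + (4.62)²) = √(42.90250 + 21.34440) = 8.015 km
6: √((1.29)² + (-0.22)²) = √(1.66410 + 0.04840) = 1.309 km
7: √((8.94)² + (2.18)²) = √(79.92360 + 4.75240) = 9.202 km
8: √((1.17)² + (7.09)²) = √(1.36890 + 50.26810) = 7.186 km
9: √((5.24)² + (0.45)²) = √(27.45760 + 0.20250) = 5.259 km
10: √((11.43)² + (-1.09)²) = √(130.64490 + 1.18810) = 11.482 km
11: √((5.08)² + (7.62)²) = √(25.80640 + 58.06440) = 9.158 km
12: √((7.53)² + (-2.50)²) = √(56.70090 + 6.25000) = 7.934 km
13: √((-0.27)² + (1.71)²) = √(0.07290 + 2.92410) = 1.731 km
14: √((4.53)² + (-2.42)²) = √(20.52090 + 5.85640) = 5.136 km
15: √((9.54)² + (-5.80)²) = √(91.01160 + 33.64000) = 11.165 km
Minimum: 6 at 1.309 km.

6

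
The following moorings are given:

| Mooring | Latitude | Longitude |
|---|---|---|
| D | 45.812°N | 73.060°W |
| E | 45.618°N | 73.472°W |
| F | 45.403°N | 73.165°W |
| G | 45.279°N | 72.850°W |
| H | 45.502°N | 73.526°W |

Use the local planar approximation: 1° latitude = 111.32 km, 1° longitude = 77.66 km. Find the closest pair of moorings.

E and H

Pairwise distances:
D–E: √((-0.194·111.32)² + (-0.412·77.66)²) = √(466.39067 + 1023.73890) = 38.602 km
D–F: √((-0.409·111.32)² + (-0.105·77.66)²) = √(2072.96997 + 66.49261) = 46.254 km
D–G: √((-0.533·111.32)² + (0.210·77.66)²) = √(3520.47134 + 265.97043) = 61.534 km
D–H: √((-0.310·111.32)² + (-0.466·77.66)²) = √(1190.88488 + 1309.68425) = 50.006 km
E–F: √((-0.215·111.32)² + (0.307·77.66)²) = √(572.82678 + 568.42284) = 33.782 km
E–G: √((-0.339·111.32)² + (0.622·77.66)²) = √(1424.11740 + 2333.32665) = 61.298 km
E–H: √((-0.116·111.32)² + (-0.054·77.66)²) = √(166.74867 + 17.58662) = 13.577 km
F–G: √((-0.124·111.32)² + (0.315·77.66)²) = √(190.54158 + 598.43348) = 28.089 km
F–H: √((0.099·111.32)² + (-0.361·77.66)²) = √(121.45539 + 785.97580) = 30.124 km
G–H: √((0.223·111.32)² + (-0.676·77.66)²) = √(616.24885 + 2756.05680) = 58.072 km
Closest pair: E–H at 13.577 km.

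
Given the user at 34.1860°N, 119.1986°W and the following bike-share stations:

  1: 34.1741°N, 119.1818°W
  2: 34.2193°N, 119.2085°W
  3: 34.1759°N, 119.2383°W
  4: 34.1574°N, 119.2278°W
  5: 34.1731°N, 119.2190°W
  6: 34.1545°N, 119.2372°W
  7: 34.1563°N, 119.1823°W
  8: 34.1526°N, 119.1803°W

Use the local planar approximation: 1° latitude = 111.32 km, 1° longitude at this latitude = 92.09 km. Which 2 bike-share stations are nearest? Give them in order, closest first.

1, 5

Distances from 34.1860°N, 119.1986°W:
1: 2.0368 km
2: 3.8174 km
3: 3.8250 km
4: 4.1674 km
5: 2.3646 km
6: 4.9932 km
7: 3.6310 km
8: 4.0822 km
Sorted: 1 (2.0368 km) < 5 (2.3646 km) < 7 (3.6310 km) < 2 (3.8174 km) < …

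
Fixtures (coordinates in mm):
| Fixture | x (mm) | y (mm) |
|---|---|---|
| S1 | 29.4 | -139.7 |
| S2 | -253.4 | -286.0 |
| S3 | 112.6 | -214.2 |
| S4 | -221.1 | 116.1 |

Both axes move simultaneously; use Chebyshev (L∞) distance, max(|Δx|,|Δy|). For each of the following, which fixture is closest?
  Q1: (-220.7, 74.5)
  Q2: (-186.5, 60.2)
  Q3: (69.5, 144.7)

Q1 at (-220.7, 74.5):
  S1: max(|250.1|, |-214.2|) = 250.1 mm
  S2: max(|-32.7|, |-360.5|) = 360.5 mm
  S3: max(|333.3|, |-288.7|) = 333.3 mm
  S4: max(|-0.4|, |41.6|) = 41.6 mm
  → nearest: S4 (41.6 mm)
Q2 at (-186.5, 60.2):
  S1: max(|215.9|, |-199.9|) = 215.9 mm
  S2: max(|-66.9|, |-346.2|) = 346.2 mm
  S3: max(|299.1|, |-274.4|) = 299.1 mm
  S4: max(|-34.6|, |55.9|) = 55.9 mm
  → nearest: S4 (55.9 mm)
Q3 at (69.5, 144.7):
  S1: max(|-40.1|, |-284.4|) = 284.4 mm
  S2: max(|-322.9|, |-430.7|) = 430.7 mm
  S3: max(|43.1|, |-358.9|) = 358.9 mm
  S4: max(|-290.6|, |-28.6|) = 290.6 mm
  → nearest: S1 (284.4 mm)

Q1→S4; Q2→S4; Q3→S1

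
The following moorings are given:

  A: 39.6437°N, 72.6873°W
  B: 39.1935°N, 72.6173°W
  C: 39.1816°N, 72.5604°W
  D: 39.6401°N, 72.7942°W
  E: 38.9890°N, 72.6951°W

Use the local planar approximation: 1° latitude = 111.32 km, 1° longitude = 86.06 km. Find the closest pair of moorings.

B and C

Pairwise distances:
A–B: 50.4770 km
A–C: 52.5875 km
A–D: 9.2085 km
A–E: 72.8843 km
B–C: 5.0728 km
B–D: 51.9943 km
B–E: 23.7291 km
C–D: 54.8630 km
C–E: 24.3734 km
D–E: 72.9805 km
Closest pair: B–C at 5.0728 km.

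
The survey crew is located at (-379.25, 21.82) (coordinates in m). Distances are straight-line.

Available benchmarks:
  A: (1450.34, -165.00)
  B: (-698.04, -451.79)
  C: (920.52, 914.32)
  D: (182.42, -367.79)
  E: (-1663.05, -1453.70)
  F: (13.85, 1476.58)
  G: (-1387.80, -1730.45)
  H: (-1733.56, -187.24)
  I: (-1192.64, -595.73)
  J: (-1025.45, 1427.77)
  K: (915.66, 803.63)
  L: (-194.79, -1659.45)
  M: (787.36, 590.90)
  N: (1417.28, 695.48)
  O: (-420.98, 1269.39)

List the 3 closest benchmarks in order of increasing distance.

Distances from (-379.25, 21.82):
A: 1839.10 m
B: 570.91 m
C: 1576.69 m
D: 683.57 m
E: 1955.84 m
F: 1506.94 m
G: 2021.79 m
H: 1370.35 m
I: 1021.26 m
J: 1547.34 m
K: 1512.62 m
L: 1691.36 m
M: 1298.01 m
N: 1918.68 m
O: 1248.27 m
Sorted: B (570.91 m) < D (683.57 m) < I (1021.26 m) < O (1248.27 m) < M (1298.01 m) < …

B, D, I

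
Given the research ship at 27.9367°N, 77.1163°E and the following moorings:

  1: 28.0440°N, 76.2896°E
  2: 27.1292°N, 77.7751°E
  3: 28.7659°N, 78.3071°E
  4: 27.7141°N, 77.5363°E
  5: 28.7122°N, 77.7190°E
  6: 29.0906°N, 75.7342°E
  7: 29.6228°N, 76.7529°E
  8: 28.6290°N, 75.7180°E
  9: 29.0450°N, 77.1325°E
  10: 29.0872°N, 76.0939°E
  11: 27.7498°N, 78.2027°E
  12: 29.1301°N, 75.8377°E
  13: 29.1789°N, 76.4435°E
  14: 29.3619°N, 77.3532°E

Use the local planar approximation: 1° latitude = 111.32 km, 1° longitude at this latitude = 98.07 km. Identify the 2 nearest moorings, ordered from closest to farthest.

4, 1

Distances from 27.9367°N, 77.1163°E:
1: √((0.1073·111.32)² + (-0.8267·98.07)²) = √(142.674329 + 6573.069524) = 81.9496 km
2: √((-0.8075·111.32)² + (0.6588·98.07)²) = √(8080.373903 + 4174.260340) = 110.7007 km
3: √((0.8292·111.32)² + (1.1908·98.07)²) = √(8520.498065 + 13637.978534) = 148.8572 km
4: √((-0.2226·111.32)² + (0.4200·98.07)²) = √(614.040074 + 1696.566672) = 48.0688 km
5: √((0.7755·111.32)² + (0.6027·98.07)²) = √(7452.637537 + 3493.612506) = 104.6243 km
6: √((1.1539·111.32)² + (-1.3821·98.07)²) = √(16499.954326 + 18371.782047) = 186.7398 km
7: √((1.6861·111.32)² + (-0.3634·98.07)²) = √(35230.033172 + 1270.112518) = 191.0501 km
8: √((0.6923·111.32)² + (-1.3983·98.07)²) = √(5939.297211 + 18804.988229) = 157.3032 km
9: √((1.1083·111.32)² + (0.0162·98.07)²) = √(15221.626519 + 2.524076) = 123.3862 km
10: √((1.1505·111.32)² + (-1.0224·98.07)²) = √(16402.862386 + 10053.424765) = 162.6539 km
11: √((-0.1869·111.32)² + (1.0864·98.07)²) = √(432.877485 + 11351.463694) = 108.5557 km
12: √((1.1934·111.32)² + (-1.2786·98.07)²) = √(17648.933322 + 15723.229401) = 182.6805 km
13: √((1.2422·111.32)² + (-0.6728·98.07)²) = √(19121.829661 + 4353.557814) = 153.2168 km
14: √((1.4252·111.32)² + (0.2369·98.07)²) = √(25170.858178 + 539.762206) = 160.3453 km
Sorted: 4 (48.0688 km) < 1 (81.9496 km) < 5 (104.6243 km) < 11 (108.5557 km) < …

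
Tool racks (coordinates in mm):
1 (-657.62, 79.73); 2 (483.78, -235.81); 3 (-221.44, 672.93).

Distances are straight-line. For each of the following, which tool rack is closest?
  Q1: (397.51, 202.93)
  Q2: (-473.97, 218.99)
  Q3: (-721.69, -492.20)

Q1 at (397.51, 202.93):
  1: √((-1055.13)² + (-123.20)²) = √(1113299.3169 + 15178.2400) = 1062.30 mm
  2: √((86.27)² + (-438.74)²) = √(7442.5129 + 192492.7876) = 447.14 mm
  3: √((-618.95)² + (470.00)²) = √(383099.1025 + 220900.0000) = 777.17 mm
  → nearest: 2 (447.14 mm)
Q2 at (-473.97, 218.99):
  1: √((-183.65)² + (-139.26)²) = √(33727.3225 + 19393.3476) = 230.48 mm
  2: √((957.75)² + (-454.80)²) = √(917285.0625 + 206843.0400) = 1060.25 mm
  3: √((252.53)² + (453.94)²) = √(63771.4009 + 206061.5236) = 519.45 mm
  → nearest: 1 (230.48 mm)
Q3 at (-721.69, -492.20):
  1: √((64.07)² + (571.93)²) = √(4104.9649 + 327103.9249) = 575.51 mm
  2: √((1205.47)² + (256.39)²) = √(1453157.9209 + 65735.8321) = 1232.43 mm
  3: √((500.25)² + (1165.13)²) = √(250250.0625 + 1357527.9169) = 1267.98 mm
  → nearest: 1 (575.51 mm)

Q1→2; Q2→1; Q3→1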